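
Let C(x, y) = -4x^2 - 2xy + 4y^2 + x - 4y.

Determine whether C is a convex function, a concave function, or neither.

neither

C is quadratic, so its Hessian is the constant matrix H = [[-8, -2], [-2, 8]].
det(H) = -68, tr(H) = 0.
det(H) < 0, so H is indefinite: neither convex nor concave.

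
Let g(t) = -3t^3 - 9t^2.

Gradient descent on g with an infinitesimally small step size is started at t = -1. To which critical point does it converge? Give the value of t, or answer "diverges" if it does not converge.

-2

g'(t) = -9t(t + 2), so g'(-1) = 9.
Gradient descent moves in the -g' direction, i.e. t is decreasing.
The nearest critical point in that direction is t = -2, where g'' = 18 > 0 (a local minimum). The iterate converges there.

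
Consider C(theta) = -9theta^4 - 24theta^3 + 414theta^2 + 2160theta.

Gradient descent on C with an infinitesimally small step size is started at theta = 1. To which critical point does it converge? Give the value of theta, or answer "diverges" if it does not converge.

-3

C'(theta) = -36(theta - 5)(theta + 3)(theta + 4), so C'(1) = 2880.
Gradient descent moves in the -C' direction, i.e. theta is decreasing.
The nearest critical point in that direction is theta = -3, where C'' = 288 > 0 (a local minimum). The iterate converges there.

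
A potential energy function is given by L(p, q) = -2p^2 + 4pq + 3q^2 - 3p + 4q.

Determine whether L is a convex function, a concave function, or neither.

neither

L is quadratic, so its Hessian is the constant matrix H = [[-4, 4], [4, 6]].
det(H) = -40, tr(H) = 2.
det(H) < 0, so H is indefinite: neither convex nor concave.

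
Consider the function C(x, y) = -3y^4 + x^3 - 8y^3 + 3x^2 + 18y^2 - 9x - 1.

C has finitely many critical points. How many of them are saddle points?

C separates as a function of x plus a function of y, so ∇C=0 decouples.
∂C/∂x = 3(x - 1)(x + 3) = 0 at x ∈ {-3, 1}; ∂C/∂y = -12y(y - 1)(y + 3) = 0 at y ∈ {-3, 0, 1}.
The Hessian is diagonal: diag(C_xx, C_yy). Second derivatives: C_xx(-3)=-12, C_xx(1)=12; C_yy(-3)=-144, C_yy(0)=36, C_yy(1)=-48.
Saddle points occur where the two diagonal entries have opposite signs: (-3, 0), (1, -3), (1, 1). Count: 3.

3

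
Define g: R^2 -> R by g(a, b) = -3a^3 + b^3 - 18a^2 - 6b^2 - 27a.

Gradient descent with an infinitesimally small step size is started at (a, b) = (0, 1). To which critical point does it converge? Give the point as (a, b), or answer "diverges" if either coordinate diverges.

g is separable, so gradient descent decouples: a follows -∂g/∂a, b follows -∂g/∂b.
∂g/∂a = -9(a + 1)(a + 3); at a=0 this is -27, so a increases.
∂g/∂b = 3b(b - 4); at b=1 this is -9, so b increases.
The a-coordinate has no critical point in that direction and runs off to infinity.

diverges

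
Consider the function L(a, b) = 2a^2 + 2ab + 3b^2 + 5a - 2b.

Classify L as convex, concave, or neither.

convex

L is quadratic, so its Hessian is the constant matrix H = [[4, 2], [2, 6]].
det(H) = 20, tr(H) = 10.
det(H) > 0 and tr(H) > 0, so H is positive definite everywhere: convex.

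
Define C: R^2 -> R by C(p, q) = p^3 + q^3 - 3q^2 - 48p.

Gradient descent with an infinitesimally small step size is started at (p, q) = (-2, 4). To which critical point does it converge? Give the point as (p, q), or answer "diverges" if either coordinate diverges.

(4, 2)

C is separable, so gradient descent decouples: p follows -∂C/∂p, q follows -∂C/∂q.
∂C/∂p = 3(p - 4)(p + 4); at p=-2 this is -36, so p increases.
∂C/∂q = 3q(q - 2); at q=4 this is 24, so q decreases.
p converges to its nearest critical value 4 (a local min of the p-part); q converges to 2. The iterate converges to (4, 2).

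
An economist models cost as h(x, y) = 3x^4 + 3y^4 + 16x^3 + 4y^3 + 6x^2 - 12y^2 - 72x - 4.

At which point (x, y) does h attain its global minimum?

(1, -2)

h(x,y) separates as P(x) + Q(y) − 4, so its minimum is min P + min Q − 4.
P'(x) = 12(x - 1)(x + 2)(x + 3) vanishes at x ∈ {-3, -2, 1}; Q'(y) = 12y(y - 1)(y + 2) vanishes at y ∈ {-2, 0, 1}.
Local minima of P (where P''>0): P(-3)=81, P(1)=-47. Local minima of Q: Q(-2)=-32, Q(1)=-5.
So the global minimum of h is P(1) + Q(-2) − 4 = -47 − 32 − 4 = -83, attained at (1, -2).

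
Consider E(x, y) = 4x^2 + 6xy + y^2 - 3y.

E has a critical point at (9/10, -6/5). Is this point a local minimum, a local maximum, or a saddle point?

The Hessian of E is constant: H = [[8, 6], [6, 2]].
det(H) = 8·2 − 6² = -20.
Since det(H) < 0, H is indefinite and the critical point is a saddle point.

saddle point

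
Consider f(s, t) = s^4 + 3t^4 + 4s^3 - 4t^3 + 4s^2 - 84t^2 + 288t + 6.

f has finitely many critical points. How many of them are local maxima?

f separates as a function of s plus a function of t, so ∇f=0 decouples.
∂f/∂s = 4s(s + 1)(s + 2) = 0 at s ∈ {-2, -1, 0}; ∂f/∂t = 12(t - 3)(t - 2)(t + 4) = 0 at t ∈ {-4, 2, 3}.
The Hessian is diagonal: diag(f_ss, f_tt). Second derivatives: f_ss(-2)=8, f_ss(-1)=-4, f_ss(0)=8; f_tt(-4)=504, f_tt(2)=-72, f_tt(3)=84.
Local maxima occur where both diagonal entries negative: (-1, 2). Count: 1.

1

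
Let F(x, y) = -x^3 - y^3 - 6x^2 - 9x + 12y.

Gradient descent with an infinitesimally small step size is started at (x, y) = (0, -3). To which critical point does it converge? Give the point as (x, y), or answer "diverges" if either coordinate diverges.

F is separable, so gradient descent decouples: x follows -∂F/∂x, y follows -∂F/∂y.
∂F/∂x = -3(x + 1)(x + 3); at x=0 this is -9, so x increases.
∂F/∂y = -3(y - 2)(y + 2); at y=-3 this is -15, so y increases.
The x-coordinate has no critical point in that direction and runs off to infinity.

diverges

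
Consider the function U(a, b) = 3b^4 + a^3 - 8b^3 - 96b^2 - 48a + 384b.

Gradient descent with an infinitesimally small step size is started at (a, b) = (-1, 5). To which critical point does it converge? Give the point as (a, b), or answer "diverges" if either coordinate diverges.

(4, 4)

U is separable, so gradient descent decouples: a follows -∂U/∂a, b follows -∂U/∂b.
∂U/∂a = 3(a - 4)(a + 4); at a=-1 this is -45, so a increases.
∂U/∂b = 12(b - 4)(b - 2)(b + 4); at b=5 this is 324, so b decreases.
a converges to its nearest critical value 4 (a local min of the a-part); b converges to 4. The iterate converges to (4, 4).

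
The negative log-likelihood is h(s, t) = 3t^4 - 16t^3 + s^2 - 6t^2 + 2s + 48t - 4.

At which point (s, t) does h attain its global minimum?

h(s,t) separates as P(s) + Q(t) − 4, so its minimum is min P + min Q − 4.
P'(s) = 2s + 2 vanishes at s ∈ {-1}; Q'(t) = 12(t - 4)(t - 1)(t + 1) vanishes at t ∈ {-1, 1, 4}.
Local minima of P (where P''>0): P(-1)=-1. Local minima of Q: Q(-1)=-35, Q(4)=-160.
So the global minimum of h is P(-1) + Q(4) − 4 = -1 − 160 − 4 = -165, attained at (-1, 4).

(-1, 4)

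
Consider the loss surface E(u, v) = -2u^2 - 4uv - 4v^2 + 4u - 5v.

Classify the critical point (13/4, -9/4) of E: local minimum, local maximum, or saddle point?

The Hessian of E is constant: H = [[-4, -4], [-4, -8]].
det(H) = (-4)·(-8) − (-4)² = 16.
det(H) > 0 and tr(H) = -12 < 0, so H is negative definite and the point is a local maximum.

local maximum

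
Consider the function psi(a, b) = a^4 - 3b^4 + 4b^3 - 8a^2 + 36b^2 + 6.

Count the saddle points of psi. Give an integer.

5

psi separates as a function of a plus a function of b, so ∇psi=0 decouples.
∂psi/∂a = 4a(a - 2)(a + 2) = 0 at a ∈ {-2, 0, 2}; ∂psi/∂b = -12b(b - 3)(b + 2) = 0 at b ∈ {-2, 0, 3}.
The Hessian is diagonal: diag(psi_aa, psi_bb). Second derivatives: psi_aa(-2)=32, psi_aa(0)=-16, psi_aa(2)=32; psi_bb(-2)=-120, psi_bb(0)=72, psi_bb(3)=-180.
Saddle points occur where the two diagonal entries have opposite signs: (-2, -2), (-2, 3), (0, 0), (2, -2), (2, 3). Count: 5.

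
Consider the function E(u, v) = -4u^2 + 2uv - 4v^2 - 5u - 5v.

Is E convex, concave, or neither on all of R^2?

concave

E is quadratic, so its Hessian is the constant matrix H = [[-8, 2], [2, -8]].
det(H) = 60, tr(H) = -16.
det(H) > 0 and tr(H) < 0, so H is negative definite everywhere: concave.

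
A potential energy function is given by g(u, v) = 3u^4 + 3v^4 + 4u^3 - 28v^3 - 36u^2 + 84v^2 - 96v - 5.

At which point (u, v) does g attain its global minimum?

(-3, 4)

g(u,v) separates as P(u) + Q(v) − 5, so its minimum is min P + min Q − 5.
P'(u) = 12u(u - 2)(u + 3) vanishes at u ∈ {-3, 0, 2}; Q'(v) = 12(v - 4)(v - 2)(v - 1) vanishes at v ∈ {1, 2, 4}.
Local minima of P (where P''>0): P(-3)=-189, P(2)=-64. Local minima of Q: Q(1)=-37, Q(4)=-64.
So the global minimum of g is P(-3) + Q(4) − 5 = -189 − 64 − 5 = -258, attained at (-3, 4).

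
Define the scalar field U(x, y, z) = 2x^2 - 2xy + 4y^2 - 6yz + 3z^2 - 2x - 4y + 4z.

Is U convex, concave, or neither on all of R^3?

U is quadratic, so its Hessian is the constant matrix H = [[4, -2, 0], [-2, 8, -6], [0, -6, 6]].
Leading principal minors: 4, 28, 24.
All positive ⇒ H ≻ 0 ⇒ convex.

convex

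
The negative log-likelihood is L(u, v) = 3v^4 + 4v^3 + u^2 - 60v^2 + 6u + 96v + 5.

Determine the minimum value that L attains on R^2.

L(u,v) separates as P(u) + Q(v) + 5, so its minimum is min P + min Q + 5.
P'(u) = 2u + 6 vanishes at u ∈ {-3}; Q'(v) = 12(v - 2)(v - 1)(v + 4) vanishes at v ∈ {-4, 1, 2}.
Local minima of P (where P''>0): P(-3)=-9. Local minima of Q: Q(-4)=-832, Q(2)=32.
So the global minimum of L is P(-3) + Q(-4) + 5 = -9 − 832 + 5 = -836, attained at (-3, -4).

-836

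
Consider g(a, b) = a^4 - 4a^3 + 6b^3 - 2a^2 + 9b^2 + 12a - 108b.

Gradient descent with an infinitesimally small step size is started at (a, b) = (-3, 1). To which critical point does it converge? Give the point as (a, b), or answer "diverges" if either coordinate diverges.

g is separable, so gradient descent decouples: a follows -∂g/∂a, b follows -∂g/∂b.
∂g/∂a = 4(a - 3)(a - 1)(a + 1); at a=-3 this is -192, so a increases.
∂g/∂b = 18(b - 2)(b + 3); at b=1 this is -72, so b increases.
a converges to its nearest critical value -1 (a local min of the a-part); b converges to 2. The iterate converges to (-1, 2).

(-1, 2)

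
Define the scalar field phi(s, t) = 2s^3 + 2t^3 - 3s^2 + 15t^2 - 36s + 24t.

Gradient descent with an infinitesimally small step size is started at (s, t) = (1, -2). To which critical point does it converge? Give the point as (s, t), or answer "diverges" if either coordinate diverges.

phi is separable, so gradient descent decouples: s follows -∂phi/∂s, t follows -∂phi/∂t.
∂phi/∂s = 6(s - 3)(s + 2); at s=1 this is -36, so s increases.
∂phi/∂t = 6(t + 1)(t + 4); at t=-2 this is -12, so t increases.
s converges to its nearest critical value 3 (a local min of the s-part); t converges to -1. The iterate converges to (3, -1).

(3, -1)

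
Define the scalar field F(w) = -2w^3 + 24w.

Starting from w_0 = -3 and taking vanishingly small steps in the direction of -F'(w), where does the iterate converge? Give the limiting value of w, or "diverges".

F'(w) = -6(w - 2)(w + 2), so F'(-3) = -30.
Gradient descent moves in the -F' direction, i.e. w is increasing.
The nearest critical point in that direction is w = -2, where F'' = 24 > 0 (a local minimum). The iterate converges there.

-2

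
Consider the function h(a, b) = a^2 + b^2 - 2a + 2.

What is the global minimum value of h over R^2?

h(a,b) separates as P(a) + Q(b) + 2, so its minimum is min P + min Q + 2.
P'(a) = 2a - 2 vanishes at a ∈ {1}; Q'(b) = 2b vanishes at b ∈ {0}.
Local minima of P (where P''>0): P(1)=-1. Local minima of Q: Q(0)=0.
So the global minimum of h is P(1) + Q(0) + 2 = -1 + 0 + 2 = 1, attained at (1, 0).

1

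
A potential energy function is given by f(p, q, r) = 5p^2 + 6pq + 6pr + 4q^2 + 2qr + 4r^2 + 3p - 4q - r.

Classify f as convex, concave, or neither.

convex

f is quadratic, so its Hessian is the constant matrix H = [[10, 6, 6], [6, 8, 2], [6, 2, 8]].
Leading principal minors: 10, 44, 168.
All positive ⇒ H ≻ 0 ⇒ convex.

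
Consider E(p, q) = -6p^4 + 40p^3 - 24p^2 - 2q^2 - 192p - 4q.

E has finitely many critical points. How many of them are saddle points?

E separates as a function of p plus a function of q, so ∇E=0 decouples.
∂E/∂p = -24(p - 4)(p - 2)(p + 1) = 0 at p ∈ {-1, 2, 4}; ∂E/∂q = -4(q + 1) = 0 at q ∈ {-1}.
The Hessian is diagonal: diag(E_pp, E_qq). Second derivatives: E_pp(-1)=-360, E_pp(2)=144, E_pp(4)=-240; E_qq(-1)=-4.
Saddle points occur where the two diagonal entries have opposite signs: (2, -1). Count: 1.

1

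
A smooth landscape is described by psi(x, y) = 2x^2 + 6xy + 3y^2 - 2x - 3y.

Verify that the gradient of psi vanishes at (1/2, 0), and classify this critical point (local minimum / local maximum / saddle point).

∇psi = (4x + 6y - 2, 6x + 6y - 3); substituting (1/2, 0) gives ∇psi = (0, 0), so (1/2, 0) is indeed a critical point.
The Hessian of psi is constant: H = [[4, 6], [6, 6]].
det(H) = 4·6 − 6² = -12.
Since det(H) < 0, H is indefinite and the critical point is a saddle point.

saddle point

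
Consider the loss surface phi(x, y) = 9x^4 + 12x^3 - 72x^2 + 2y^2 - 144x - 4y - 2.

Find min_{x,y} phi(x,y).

phi(x,y) separates as P(x) + Q(y) − 2, so its minimum is min P + min Q − 2.
P'(x) = 36(x - 2)(x + 1)(x + 2) vanishes at x ∈ {-2, -1, 2}; Q'(y) = 4y - 4 vanishes at y ∈ {1}.
Local minima of P (where P''>0): P(-2)=48, P(2)=-336. Local minima of Q: Q(1)=-2.
So the global minimum of phi is P(2) + Q(1) − 2 = -336 − 2 − 2 = -340, attained at (2, 1).

-340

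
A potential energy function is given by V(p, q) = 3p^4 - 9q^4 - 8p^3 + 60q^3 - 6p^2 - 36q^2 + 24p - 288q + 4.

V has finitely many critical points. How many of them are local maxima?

V separates as a function of p plus a function of q, so ∇V=0 decouples.
∂V/∂p = 12(p - 2)(p - 1)(p + 1) = 0 at p ∈ {-1, 1, 2}; ∂V/∂q = -36(q - 4)(q - 2)(q + 1) = 0 at q ∈ {-1, 2, 4}.
The Hessian is diagonal: diag(V_pp, V_qq). Second derivatives: V_pp(-1)=72, V_pp(1)=-24, V_pp(2)=36; V_qq(-1)=-540, V_qq(2)=216, V_qq(4)=-360.
Local maxima occur where both diagonal entries negative: (1, -1), (1, 4). Count: 2.

2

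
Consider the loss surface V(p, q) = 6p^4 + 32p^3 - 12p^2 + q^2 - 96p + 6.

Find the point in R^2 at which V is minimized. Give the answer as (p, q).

V(p,q) separates as A(p) + B(q) + 6, so its minimum is min A + min B + 6.
A'(p) = 24(p - 1)(p + 1)(p + 4) vanishes at p ∈ {-4, -1, 1}; B'(q) = 2q vanishes at q ∈ {0}.
Local minima of A (where A''>0): A(-4)=-320, A(1)=-70. Local minima of B: B(0)=0.
So the global minimum of V is A(-4) + B(0) + 6 = -320 + 0 + 6 = -314, attained at (-4, 0).

(-4, 0)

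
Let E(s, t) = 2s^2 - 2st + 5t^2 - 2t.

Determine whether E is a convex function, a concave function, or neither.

E is quadratic, so its Hessian is the constant matrix H = [[4, -2], [-2, 10]].
det(H) = 36, tr(H) = 14.
det(H) > 0 and tr(H) > 0, so H is positive definite everywhere: convex.

convex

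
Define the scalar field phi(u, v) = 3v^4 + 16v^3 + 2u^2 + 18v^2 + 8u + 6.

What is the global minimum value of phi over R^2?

phi(u,v) separates as P(u) + Q(v) + 6, so its minimum is min P + min Q + 6.
P'(u) = 4u + 8 vanishes at u ∈ {-2}; Q'(v) = 12v(v + 1)(v + 3) vanishes at v ∈ {-3, -1, 0}.
Local minima of P (where P''>0): P(-2)=-8. Local minima of Q: Q(-3)=-27, Q(0)=0.
So the global minimum of phi is P(-2) + Q(-3) + 6 = -8 − 27 + 6 = -29, attained at (-2, -3).

-29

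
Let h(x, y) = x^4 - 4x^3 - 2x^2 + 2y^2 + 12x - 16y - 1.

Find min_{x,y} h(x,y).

h(x,y) separates as P(x) + Q(y) − 1, so its minimum is min P + min Q − 1.
P'(x) = 4(x - 3)(x - 1)(x + 1) vanishes at x ∈ {-1, 1, 3}; Q'(y) = 4y - 16 vanishes at y ∈ {4}.
Local minima of P (where P''>0): P(-1)=-9, P(3)=-9. Local minima of Q: Q(4)=-32.
So the global minimum of h is P(-1) + Q(4) − 1 = -9 − 32 − 1 = -42, attained at (-1, 4).

-42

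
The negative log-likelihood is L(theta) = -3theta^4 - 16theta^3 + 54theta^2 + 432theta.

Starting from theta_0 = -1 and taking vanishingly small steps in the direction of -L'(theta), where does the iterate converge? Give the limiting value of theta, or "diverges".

-3

L'(theta) = -12(theta - 3)(theta + 3)(theta + 4), so L'(-1) = 288.
Gradient descent moves in the -L' direction, i.e. theta is decreasing.
The nearest critical point in that direction is theta = -3, where L'' = 72 > 0 (a local minimum). The iterate converges there.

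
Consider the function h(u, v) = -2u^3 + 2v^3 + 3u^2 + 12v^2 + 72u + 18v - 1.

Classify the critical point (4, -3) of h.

local maximum

The mixed partial ∂²h/∂u∂v is 0, so the Hessian at any point is diag(h_uu, h_vv) = diag(6(-2u + 1), 12(v + 2)).
At (4, -3): H = diag(-42, -12).
Both eigenvalues are negative, so H is negative definite: a local maximum.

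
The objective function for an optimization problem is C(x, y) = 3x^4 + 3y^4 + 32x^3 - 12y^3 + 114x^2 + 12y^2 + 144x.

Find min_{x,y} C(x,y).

-59

C(x,y) separates as P(x) + Q(y), so its minimum is min P + min Q.
P'(x) = 12(x + 1)(x + 3)(x + 4) vanishes at x ∈ {-4, -3, -1}; Q'(y) = 12y(y - 2)(y - 1) vanishes at y ∈ {0, 1, 2}.
Local minima of P (where P''>0): P(-4)=-32, P(-1)=-59. Local minima of Q: Q(0)=0, Q(2)=0.
So the global minimum of C is P(-1) + Q(0) = -59 + 0 = -59, attained at (-1, 0).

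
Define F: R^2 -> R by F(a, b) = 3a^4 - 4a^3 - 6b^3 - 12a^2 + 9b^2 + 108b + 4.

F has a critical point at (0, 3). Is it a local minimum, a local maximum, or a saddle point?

The mixed partial ∂²F/∂a∂b is 0, so the Hessian at any point is diag(F_aa, F_bb) = diag(12(3a^2 - 2a - 2), 18(-2b + 1)).
At (0, 3): H = diag(-24, -90).
Both eigenvalues are negative, so H is negative definite: a local maximum.

local maximum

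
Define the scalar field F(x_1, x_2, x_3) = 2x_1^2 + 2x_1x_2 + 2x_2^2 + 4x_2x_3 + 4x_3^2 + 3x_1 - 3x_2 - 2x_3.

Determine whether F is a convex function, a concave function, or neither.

convex

F is quadratic, so its Hessian is the constant matrix H = [[4, 2, 0], [2, 4, 4], [0, 4, 8]].
Leading principal minors: 4, 12, 32.
All positive ⇒ H ≻ 0 ⇒ convex.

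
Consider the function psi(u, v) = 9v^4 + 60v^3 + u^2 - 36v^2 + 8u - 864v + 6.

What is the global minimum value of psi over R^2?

-1258

psi(u,v) separates as P(u) + Q(v) + 6, so its minimum is min P + min Q + 6.
P'(u) = 2u + 8 vanishes at u ∈ {-4}; Q'(v) = 36(v - 2)(v + 3)(v + 4) vanishes at v ∈ {-4, -3, 2}.
Local minima of P (where P''>0): P(-4)=-16. Local minima of Q: Q(-4)=1344, Q(2)=-1248.
So the global minimum of psi is P(-4) + Q(2) + 6 = -16 − 1248 + 6 = -1258, attained at (-4, 2).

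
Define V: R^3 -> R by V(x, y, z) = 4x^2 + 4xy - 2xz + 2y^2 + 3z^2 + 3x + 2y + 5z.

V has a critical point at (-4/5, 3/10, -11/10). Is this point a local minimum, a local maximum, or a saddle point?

local minimum

The Hessian is constant: H = [[8, 4, -2], [4, 4, 0], [-2, 0, 6]].
Leading principal minors: Δ₁ = 8, Δ₂ = 16, Δ₃ = 80.
All leading minors are positive, so H is positive definite: a local minimum.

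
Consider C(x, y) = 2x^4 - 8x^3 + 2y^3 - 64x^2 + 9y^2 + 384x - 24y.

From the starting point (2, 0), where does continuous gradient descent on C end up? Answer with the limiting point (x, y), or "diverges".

(-4, 1)

C is separable, so gradient descent decouples: x follows -∂C/∂x, y follows -∂C/∂y.
∂C/∂x = 8(x - 4)(x - 3)(x + 4); at x=2 this is 96, so x decreases.
∂C/∂y = 6(y - 1)(y + 4); at y=0 this is -24, so y increases.
x converges to its nearest critical value -4 (a local min of the x-part); y converges to 1. The iterate converges to (-4, 1).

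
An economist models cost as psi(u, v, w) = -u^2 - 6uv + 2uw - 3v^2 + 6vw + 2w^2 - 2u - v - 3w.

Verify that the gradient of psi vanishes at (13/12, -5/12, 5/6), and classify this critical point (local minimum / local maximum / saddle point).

∇psi = (-2u - 6v + 2w - 2, -6u - 6v + 6w - 1, 2u + 6v + 4w - 3); substituting (13/12, -5/12, 5/6) gives ∇psi = (0, 0, 0), so (13/12, -5/12, 5/6) is indeed a critical point.
The Hessian is constant: H = [[-2, -6, 2], [-6, -6, 6], [2, 6, 4]].
Leading principal minors: Δ₁ = -2, Δ₂ = -24, Δ₃ = -144.
The minors fit neither the all-positive nor the alternating-sign pattern, so H is indefinite: a saddle point.

saddle point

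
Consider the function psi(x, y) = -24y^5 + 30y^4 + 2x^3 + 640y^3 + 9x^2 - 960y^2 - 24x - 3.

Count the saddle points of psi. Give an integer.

4

psi separates as a function of x plus a function of y, so ∇psi=0 decouples.
∂psi/∂x = 6(x - 1)(x + 4) = 0 at x ∈ {-4, 1}; ∂psi/∂y = -120y(y - 4)(y - 1)(y + 4) = 0 at y ∈ {-4, 0, 1, 4}.
The Hessian is diagonal: diag(psi_xx, psi_yy). Second derivatives: psi_xx(-4)=-30, psi_xx(1)=30; psi_yy(-4)=19200, psi_yy(0)=-1920, psi_yy(1)=1800, psi_yy(4)=-11520.
Saddle points occur where the two diagonal entries have opposite signs: (-4, -4), (-4, 1), (1, 0), (1, 4). Count: 4.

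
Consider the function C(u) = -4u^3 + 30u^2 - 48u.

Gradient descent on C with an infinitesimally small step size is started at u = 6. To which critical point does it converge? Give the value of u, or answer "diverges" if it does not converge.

C'(u) = -12(u - 4)(u - 1), so C'(6) = -120.
Gradient descent moves in the -C' direction, i.e. u is increasing.
There is no critical point above u=6, and C' keeps the same sign, so the iterate runs off to +∞.

diverges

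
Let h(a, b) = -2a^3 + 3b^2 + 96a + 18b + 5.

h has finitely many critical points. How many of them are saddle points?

1

h separates as a function of a plus a function of b, so ∇h=0 decouples.
∂h/∂a = -6(a - 4)(a + 4) = 0 at a ∈ {-4, 4}; ∂h/∂b = 6(b + 3) = 0 at b ∈ {-3}.
The Hessian is diagonal: diag(h_aa, h_bb). Second derivatives: h_aa(-4)=48, h_aa(4)=-48; h_bb(-3)=6.
Saddle points occur where the two diagonal entries have opposite signs: (4, -3). Count: 1.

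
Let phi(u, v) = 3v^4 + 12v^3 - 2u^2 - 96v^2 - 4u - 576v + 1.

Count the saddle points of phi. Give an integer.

2

phi separates as a function of u plus a function of v, so ∇phi=0 decouples.
∂phi/∂u = -4(u + 1) = 0 at u ∈ {-1}; ∂phi/∂v = 12(v - 4)(v + 3)(v + 4) = 0 at v ∈ {-4, -3, 4}.
The Hessian is diagonal: diag(phi_uu, phi_vv). Second derivatives: phi_uu(-1)=-4; phi_vv(-4)=96, phi_vv(-3)=-84, phi_vv(4)=672.
Saddle points occur where the two diagonal entries have opposite signs: (-1, -4), (-1, 4). Count: 2.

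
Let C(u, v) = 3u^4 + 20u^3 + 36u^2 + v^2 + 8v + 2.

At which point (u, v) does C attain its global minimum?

C(u,v) separates as P(u) + Q(v) + 2, so its minimum is min P + min Q + 2.
P'(u) = 12u(u + 2)(u + 3) vanishes at u ∈ {-3, -2, 0}; Q'(v) = 2v + 8 vanishes at v ∈ {-4}.
Local minima of P (where P''>0): P(-3)=27, P(0)=0. Local minima of Q: Q(-4)=-16.
So the global minimum of C is P(0) + Q(-4) + 2 = 0 − 16 + 2 = -14, attained at (0, -4).

(0, -4)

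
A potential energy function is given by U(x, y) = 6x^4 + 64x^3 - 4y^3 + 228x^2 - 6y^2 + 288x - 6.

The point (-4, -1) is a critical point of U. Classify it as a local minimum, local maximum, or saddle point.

local minimum

The mixed partial ∂²U/∂x∂y is 0, so the Hessian at any point is diag(U_xx, U_yy) = diag(24(3x^2 + 16x + 19), -12(2y + 1)).
At (-4, -1): H = diag(72, 12).
Both eigenvalues are positive, so H is positive definite: a local minimum.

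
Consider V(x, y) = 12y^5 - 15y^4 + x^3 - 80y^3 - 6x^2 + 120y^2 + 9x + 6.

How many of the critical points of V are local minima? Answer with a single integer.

V separates as a function of x plus a function of y, so ∇V=0 decouples.
∂V/∂x = 3(x - 3)(x - 1) = 0 at x ∈ {1, 3}; ∂V/∂y = 60y(y - 2)(y - 1)(y + 2) = 0 at y ∈ {-2, 0, 1, 2}.
The Hessian is diagonal: diag(V_xx, V_yy). Second derivatives: V_xx(1)=-6, V_xx(3)=6; V_yy(-2)=-1440, V_yy(0)=240, V_yy(1)=-180, V_yy(2)=480.
Local minima occur where both diagonal entries positive: (3, 0), (3, 2). Count: 2.

2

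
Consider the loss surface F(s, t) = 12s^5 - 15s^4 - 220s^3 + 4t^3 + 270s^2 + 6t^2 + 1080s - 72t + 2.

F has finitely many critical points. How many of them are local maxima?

2

F separates as a function of s plus a function of t, so ∇F=0 decouples.
∂F/∂s = 60(s - 3)(s - 2)(s + 1)(s + 3) = 0 at s ∈ {-3, -1, 2, 3}; ∂F/∂t = 12(t - 2)(t + 3) = 0 at t ∈ {-3, 2}.
The Hessian is diagonal: diag(F_ss, F_tt). Second derivatives: F_ss(-3)=-3600, F_ss(-1)=1440, F_ss(2)=-900, F_ss(3)=1440; F_tt(-3)=-60, F_tt(2)=60.
Local maxima occur where both diagonal entries negative: (-3, -3), (2, -3). Count: 2.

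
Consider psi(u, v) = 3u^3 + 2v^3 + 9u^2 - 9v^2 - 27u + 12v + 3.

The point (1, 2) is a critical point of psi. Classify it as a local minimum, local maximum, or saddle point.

The mixed partial ∂²psi/∂u∂v is 0, so the Hessian at any point is diag(psi_uu, psi_vv) = diag(18(u + 1), 6(2v - 3)).
At (1, 2): H = diag(36, 6).
Both eigenvalues are positive, so H is positive definite: a local minimum.

local minimum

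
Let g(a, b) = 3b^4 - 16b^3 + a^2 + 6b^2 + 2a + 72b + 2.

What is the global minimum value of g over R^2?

g(a,b) separates as P(a) + Q(b) + 2, so its minimum is min P + min Q + 2.
P'(a) = 2a + 2 vanishes at a ∈ {-1}; Q'(b) = 12(b - 3)(b - 2)(b + 1) vanishes at b ∈ {-1, 2, 3}.
Local minima of P (where P''>0): P(-1)=-1. Local minima of Q: Q(-1)=-47, Q(3)=81.
So the global minimum of g is P(-1) + Q(-1) + 2 = -1 − 47 + 2 = -46, attained at (-1, -1).

-46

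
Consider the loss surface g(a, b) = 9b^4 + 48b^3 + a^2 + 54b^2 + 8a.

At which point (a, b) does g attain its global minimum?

(-4, -3)

g(a,b) separates as P(a) + Q(b), so its minimum is min P + min Q.
P'(a) = 2a + 8 vanishes at a ∈ {-4}; Q'(b) = 36b(b + 1)(b + 3) vanishes at b ∈ {-3, -1, 0}.
Local minima of P (where P''>0): P(-4)=-16. Local minima of Q: Q(-3)=-81, Q(0)=0.
So the global minimum of g is P(-4) + Q(-3) = -16 − 81 = -97, attained at (-4, -3).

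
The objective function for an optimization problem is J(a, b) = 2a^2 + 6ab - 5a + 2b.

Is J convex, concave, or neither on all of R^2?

neither

J is quadratic, so its Hessian is the constant matrix H = [[4, 6], [6, 0]].
det(H) = -36, tr(H) = 4.
det(H) < 0, so H is indefinite: neither convex nor concave.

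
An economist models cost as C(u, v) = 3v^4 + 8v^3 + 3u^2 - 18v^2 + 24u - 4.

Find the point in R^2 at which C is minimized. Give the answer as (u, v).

(-4, -3)

C(u,v) separates as P(u) + Q(v) − 4, so its minimum is min P + min Q − 4.
P'(u) = 6u + 24 vanishes at u ∈ {-4}; Q'(v) = 12v(v - 1)(v + 3) vanishes at v ∈ {-3, 0, 1}.
Local minima of P (where P''>0): P(-4)=-48. Local minima of Q: Q(-3)=-135, Q(1)=-7.
So the global minimum of C is P(-4) + Q(-3) − 4 = -48 − 135 − 4 = -187, attained at (-4, -3).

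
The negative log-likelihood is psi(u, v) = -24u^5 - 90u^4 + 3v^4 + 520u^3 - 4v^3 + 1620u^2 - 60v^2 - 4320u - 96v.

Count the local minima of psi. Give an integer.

4

psi separates as a function of u plus a function of v, so ∇psi=0 decouples.
∂psi/∂u = -120(u - 3)(u - 1)(u + 3)(u + 4) = 0 at u ∈ {-4, -3, 1, 3}; ∂psi/∂v = 12(v - 4)(v + 1)(v + 2) = 0 at v ∈ {-2, -1, 4}.
The Hessian is diagonal: diag(psi_uu, psi_vv). Second derivatives: psi_uu(-4)=4200, psi_uu(-3)=-2880, psi_uu(1)=4800, psi_uu(3)=-10080; psi_vv(-2)=72, psi_vv(-1)=-60, psi_vv(4)=360.
Local minima occur where both diagonal entries positive: (-4, -2), (-4, 4), (1, -2), (1, 4). Count: 4.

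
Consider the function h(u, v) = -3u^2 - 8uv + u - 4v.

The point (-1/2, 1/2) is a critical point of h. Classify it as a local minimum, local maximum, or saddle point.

saddle point

The Hessian of h is constant: H = [[-6, -8], [-8, 0]].
det(H) = (-6)·0 − (-8)² = -64.
Since det(H) < 0, H is indefinite and the critical point is a saddle point.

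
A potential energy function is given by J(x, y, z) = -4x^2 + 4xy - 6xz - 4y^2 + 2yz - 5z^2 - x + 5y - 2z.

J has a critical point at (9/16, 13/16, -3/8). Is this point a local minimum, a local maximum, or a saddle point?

The Hessian is constant: H = [[-8, 4, -6], [4, -8, 2], [-6, 2, -10]].
Leading principal minors: Δ₁ = -8, Δ₂ = 48, Δ₃ = -256.
The minors alternate sign starting negative (−, +, −), so H is negative definite: a local maximum.

local maximum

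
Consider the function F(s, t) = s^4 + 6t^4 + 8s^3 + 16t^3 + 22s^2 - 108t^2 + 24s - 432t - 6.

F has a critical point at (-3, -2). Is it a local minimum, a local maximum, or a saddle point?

The mixed partial ∂²F/∂s∂t is 0, so the Hessian at any point is diag(F_ss, F_tt) = diag(4(3s^2 + 12s + 11), 24(3t^2 + 4t - 9)).
At (-3, -2): H = diag(8, -120).
The eigenvalues have opposite signs, so H is indefinite: a saddle point.

saddle point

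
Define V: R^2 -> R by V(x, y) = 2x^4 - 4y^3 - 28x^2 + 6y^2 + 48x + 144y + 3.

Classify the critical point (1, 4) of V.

local maximum

The mixed partial ∂²V/∂x∂y is 0, so the Hessian at any point is diag(V_xx, V_yy) = diag(8(3x^2 - 7), 12(-2y + 1)).
At (1, 4): H = diag(-32, -84).
Both eigenvalues are negative, so H is negative definite: a local maximum.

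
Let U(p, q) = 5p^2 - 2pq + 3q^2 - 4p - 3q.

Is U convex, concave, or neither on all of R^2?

convex

U is quadratic, so its Hessian is the constant matrix H = [[10, -2], [-2, 6]].
det(H) = 56, tr(H) = 16.
det(H) > 0 and tr(H) > 0, so H is positive definite everywhere: convex.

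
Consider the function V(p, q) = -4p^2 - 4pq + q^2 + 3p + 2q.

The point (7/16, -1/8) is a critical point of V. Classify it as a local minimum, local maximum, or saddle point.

The Hessian of V is constant: H = [[-8, -4], [-4, 2]].
det(H) = (-8)·2 − (-4)² = -32.
Since det(H) < 0, H is indefinite and the critical point is a saddle point.

saddle point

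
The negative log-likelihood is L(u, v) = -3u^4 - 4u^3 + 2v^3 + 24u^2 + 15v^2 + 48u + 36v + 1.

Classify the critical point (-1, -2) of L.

local minimum

The mixed partial ∂²L/∂u∂v is 0, so the Hessian at any point is diag(L_uu, L_vv) = diag(12(-3u^2 - 2u + 4), 6(2v + 5)).
At (-1, -2): H = diag(36, 6).
Both eigenvalues are positive, so H is positive definite: a local minimum.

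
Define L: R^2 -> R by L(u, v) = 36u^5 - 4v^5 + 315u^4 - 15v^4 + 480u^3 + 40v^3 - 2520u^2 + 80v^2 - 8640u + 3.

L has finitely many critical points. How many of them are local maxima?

4

L separates as a function of u plus a function of v, so ∇L=0 decouples.
∂L/∂u = 180(u - 2)(u + 2)(u + 3)(u + 4) = 0 at u ∈ {-4, -3, -2, 2}; ∂L/∂v = -20v(v - 2)(v + 1)(v + 4) = 0 at v ∈ {-4, -1, 0, 2}.
The Hessian is diagonal: diag(L_uu, L_vv). Second derivatives: L_uu(-4)=-2160, L_uu(-3)=900, L_uu(-2)=-1440, L_uu(2)=21600; L_vv(-4)=1440, L_vv(-1)=-180, L_vv(0)=160, L_vv(2)=-720.
Local maxima occur where both diagonal entries negative: (-4, -1), (-4, 2), (-2, -1), (-2, 2). Count: 4.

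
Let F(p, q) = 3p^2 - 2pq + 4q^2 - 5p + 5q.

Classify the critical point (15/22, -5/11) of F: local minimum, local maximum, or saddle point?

The Hessian of F is constant: H = [[6, -2], [-2, 8]].
det(H) = 6·8 − (-2)² = 44.
det(H) > 0 and tr(H) = 14 > 0, so H is positive definite and the point is a local minimum.

local minimum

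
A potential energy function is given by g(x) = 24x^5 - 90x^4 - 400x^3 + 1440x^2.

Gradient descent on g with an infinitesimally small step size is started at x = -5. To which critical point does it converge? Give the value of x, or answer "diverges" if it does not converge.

diverges

g'(x) = 120x(x - 4)(x - 2)(x + 3), so g'(-5) = 75600.
Gradient descent moves in the -g' direction, i.e. x is decreasing.
There is no critical point below x=-5, and g' keeps the same sign, so the iterate runs off to −∞.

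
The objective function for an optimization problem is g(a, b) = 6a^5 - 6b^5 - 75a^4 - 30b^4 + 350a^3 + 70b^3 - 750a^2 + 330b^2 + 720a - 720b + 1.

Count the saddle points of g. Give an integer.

8

g separates as a function of a plus a function of b, so ∇g=0 decouples.
∂g/∂a = 30(a - 4)(a - 3)(a - 2)(a - 1) = 0 at a ∈ {1, 2, 3, 4}; ∂g/∂b = -30(b - 2)(b - 1)(b + 3)(b + 4) = 0 at b ∈ {-4, -3, 1, 2}.
The Hessian is diagonal: diag(g_aa, g_bb). Second derivatives: g_aa(1)=-180, g_aa(2)=60, g_aa(3)=-60, g_aa(4)=180; g_bb(-4)=900, g_bb(-3)=-600, g_bb(1)=600, g_bb(2)=-900.
Saddle points occur where the two diagonal entries have opposite signs: (1, -4), (1, 1), (2, -3), (2, 2), (3, -4), (3, 1), (4, -3), (4, 2). Count: 8.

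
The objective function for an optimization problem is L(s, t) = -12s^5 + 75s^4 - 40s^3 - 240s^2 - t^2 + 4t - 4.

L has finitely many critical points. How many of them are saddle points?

L separates as a function of s plus a function of t, so ∇L=0 decouples.
∂L/∂s = -60s(s - 4)(s - 2)(s + 1) = 0 at s ∈ {-1, 0, 2, 4}; ∂L/∂t = -2(t - 2) = 0 at t ∈ {2}.
The Hessian is diagonal: diag(L_ss, L_tt). Second derivatives: L_ss(-1)=900, L_ss(0)=-480, L_ss(2)=720, L_ss(4)=-2400; L_tt(2)=-2.
Saddle points occur where the two diagonal entries have opposite signs: (-1, 2), (2, 2). Count: 2.

2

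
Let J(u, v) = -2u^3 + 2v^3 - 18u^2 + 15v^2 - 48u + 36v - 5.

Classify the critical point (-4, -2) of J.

local minimum

The mixed partial ∂²J/∂u∂v is 0, so the Hessian at any point is diag(J_uu, J_vv) = diag(-12(u + 3), 6(2v + 5)).
At (-4, -2): H = diag(12, 6).
Both eigenvalues are positive, so H is positive definite: a local minimum.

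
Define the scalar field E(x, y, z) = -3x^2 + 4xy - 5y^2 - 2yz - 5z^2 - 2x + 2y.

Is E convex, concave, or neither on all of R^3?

E is quadratic, so its Hessian is the constant matrix H = [[-6, 4, 0], [4, -10, -2], [0, -2, -10]].
Leading principal minors: -6, 44, -416.
Signs alternate −, +, − ⇒ H ≺ 0 ⇒ concave.

concave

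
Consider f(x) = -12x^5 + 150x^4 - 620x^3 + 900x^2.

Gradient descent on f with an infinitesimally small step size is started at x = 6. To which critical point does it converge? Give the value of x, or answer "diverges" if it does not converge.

f'(x) = -60x(x - 5)(x - 3)(x - 2), so f'(6) = -4320.
Gradient descent moves in the -f' direction, i.e. x is increasing.
There is no critical point above x=6, and f' keeps the same sign, so the iterate runs off to +∞.

diverges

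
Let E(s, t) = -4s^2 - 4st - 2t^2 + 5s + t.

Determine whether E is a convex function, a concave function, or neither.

concave

E is quadratic, so its Hessian is the constant matrix H = [[-8, -4], [-4, -4]].
det(H) = 16, tr(H) = -12.
det(H) > 0 and tr(H) < 0, so H is negative definite everywhere: concave.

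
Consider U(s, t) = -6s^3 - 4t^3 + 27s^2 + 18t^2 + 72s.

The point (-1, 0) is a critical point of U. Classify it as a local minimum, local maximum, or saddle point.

local minimum

The mixed partial ∂²U/∂s∂t is 0, so the Hessian at any point is diag(U_ss, U_tt) = diag(18(-2s + 3), 12(-2t + 3)).
At (-1, 0): H = diag(90, 36).
Both eigenvalues are positive, so H is positive definite: a local minimum.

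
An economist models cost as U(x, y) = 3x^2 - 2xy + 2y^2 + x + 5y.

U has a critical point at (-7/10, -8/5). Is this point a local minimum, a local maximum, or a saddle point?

local minimum

The Hessian of U is constant: H = [[6, -2], [-2, 4]].
det(H) = 6·4 − (-2)² = 20.
det(H) > 0 and tr(H) = 10 > 0, so H is positive definite and the point is a local minimum.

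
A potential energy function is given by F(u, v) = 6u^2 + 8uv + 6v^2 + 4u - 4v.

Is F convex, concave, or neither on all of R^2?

F is quadratic, so its Hessian is the constant matrix H = [[12, 8], [8, 12]].
det(H) = 80, tr(H) = 24.
det(H) > 0 and tr(H) > 0, so H is positive definite everywhere: convex.

convex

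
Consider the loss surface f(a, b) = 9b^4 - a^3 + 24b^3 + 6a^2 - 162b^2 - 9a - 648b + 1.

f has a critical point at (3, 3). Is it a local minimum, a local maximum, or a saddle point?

saddle point

The mixed partial ∂²f/∂a∂b is 0, so the Hessian at any point is diag(f_aa, f_bb) = diag(6(-a + 2), 36(3b^2 + 4b - 9)).
At (3, 3): H = diag(-6, 1080).
The eigenvalues have opposite signs, so H is indefinite: a saddle point.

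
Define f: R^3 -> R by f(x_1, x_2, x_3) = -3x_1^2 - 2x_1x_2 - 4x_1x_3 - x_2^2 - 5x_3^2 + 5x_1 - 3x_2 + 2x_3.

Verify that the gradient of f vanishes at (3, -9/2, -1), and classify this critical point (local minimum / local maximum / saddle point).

local maximum

∇f = (-6x_1 - 2x_2 - 4x_3 + 5, -2x_1 - 2x_2 - 3, -4x_1 - 10x_3 + 2); substituting (3, -9/2, -1) gives ∇f = (0, 0, 0), so (3, -9/2, -1) is indeed a critical point.
The Hessian is constant: H = [[-6, -2, -4], [-2, -2, 0], [-4, 0, -10]].
Leading principal minors: Δ₁ = -6, Δ₂ = 8, Δ₃ = -48.
The minors alternate sign starting negative (−, +, −), so H is negative definite: a local maximum.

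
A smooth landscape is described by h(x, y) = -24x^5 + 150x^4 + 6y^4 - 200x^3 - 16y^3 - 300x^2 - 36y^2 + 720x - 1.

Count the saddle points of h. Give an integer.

6

h separates as a function of x plus a function of y, so ∇h=0 decouples.
∂h/∂x = -120(x - 3)(x - 2)(x - 1)(x + 1) = 0 at x ∈ {-1, 1, 2, 3}; ∂h/∂y = 24y(y - 3)(y + 1) = 0 at y ∈ {-1, 0, 3}.
The Hessian is diagonal: diag(h_xx, h_yy). Second derivatives: h_xx(-1)=2880, h_xx(1)=-480, h_xx(2)=360, h_xx(3)=-960; h_yy(-1)=96, h_yy(0)=-72, h_yy(3)=288.
Saddle points occur where the two diagonal entries have opposite signs: (-1, 0), (1, -1), (1, 3), (2, 0), (3, -1), (3, 3). Count: 6.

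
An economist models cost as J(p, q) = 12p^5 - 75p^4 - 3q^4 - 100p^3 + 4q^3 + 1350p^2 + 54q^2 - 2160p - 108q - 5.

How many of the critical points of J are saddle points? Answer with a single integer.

J separates as a function of p plus a function of q, so ∇J=0 decouples.
∂J/∂p = 60(p - 4)(p - 3)(p - 1)(p + 3) = 0 at p ∈ {-3, 1, 3, 4}; ∂J/∂q = -12(q - 3)(q - 1)(q + 3) = 0 at q ∈ {-3, 1, 3}.
The Hessian is diagonal: diag(J_pp, J_qq). Second derivatives: J_pp(-3)=-10080, J_pp(1)=1440, J_pp(3)=-720, J_pp(4)=1260; J_qq(-3)=-288, J_qq(1)=96, J_qq(3)=-144.
Saddle points occur where the two diagonal entries have opposite signs: (-3, 1), (1, -3), (1, 3), (3, 1), (4, -3), (4, 3). Count: 6.

6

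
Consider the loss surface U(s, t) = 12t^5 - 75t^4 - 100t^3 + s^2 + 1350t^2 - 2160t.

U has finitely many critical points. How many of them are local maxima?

U separates as a function of s plus a function of t, so ∇U=0 decouples.
∂U/∂s = 2s = 0 at s ∈ {0}; ∂U/∂t = 60(t - 4)(t - 3)(t - 1)(t + 3) = 0 at t ∈ {-3, 1, 3, 4}.
The Hessian is diagonal: diag(U_ss, U_tt). Second derivatives: U_ss(0)=2; U_tt(-3)=-10080, U_tt(1)=1440, U_tt(3)=-720, U_tt(4)=1260.
Local maxima occur where both diagonal entries negative: none. Count: 0.

0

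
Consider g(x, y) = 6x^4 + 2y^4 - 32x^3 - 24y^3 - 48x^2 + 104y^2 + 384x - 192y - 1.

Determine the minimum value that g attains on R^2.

-737

g(x,y) separates as P(x) + Q(y) − 1, so its minimum is min P + min Q − 1.
P'(x) = 24(x - 4)(x - 2)(x + 2) vanishes at x ∈ {-2, 2, 4}; Q'(y) = 8(y - 4)(y - 3)(y - 2) vanishes at y ∈ {2, 3, 4}.
Local minima of P (where P''>0): P(-2)=-608, P(4)=256. Local minima of Q: Q(2)=-128, Q(4)=-128.
So the global minimum of g is P(-2) + Q(2) − 1 = -608 − 128 − 1 = -737, attained at (-2, 2).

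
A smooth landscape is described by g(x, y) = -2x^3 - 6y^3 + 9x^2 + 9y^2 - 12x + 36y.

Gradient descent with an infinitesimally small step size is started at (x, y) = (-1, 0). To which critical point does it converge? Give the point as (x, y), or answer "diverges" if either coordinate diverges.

(1, -1)

g is separable, so gradient descent decouples: x follows -∂g/∂x, y follows -∂g/∂y.
∂g/∂x = -6(x - 2)(x - 1); at x=-1 this is -36, so x increases.
∂g/∂y = -18(y - 2)(y + 1); at y=0 this is 36, so y decreases.
x converges to its nearest critical value 1 (a local min of the x-part); y converges to -1. The iterate converges to (1, -1).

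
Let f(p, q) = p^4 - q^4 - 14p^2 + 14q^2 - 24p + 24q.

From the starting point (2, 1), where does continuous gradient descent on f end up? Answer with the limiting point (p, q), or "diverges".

(3, -1)

f is separable, so gradient descent decouples: p follows -∂f/∂p, q follows -∂f/∂q.
∂f/∂p = 4(p - 3)(p + 1)(p + 2); at p=2 this is -48, so p increases.
∂f/∂q = -4(q - 3)(q + 1)(q + 2); at q=1 this is 48, so q decreases.
p converges to its nearest critical value 3 (a local min of the p-part); q converges to -1. The iterate converges to (3, -1).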